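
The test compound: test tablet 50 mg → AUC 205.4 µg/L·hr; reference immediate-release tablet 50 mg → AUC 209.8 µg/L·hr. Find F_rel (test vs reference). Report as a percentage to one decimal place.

F_rel = 97.9%

F_rel = (AUC_test/D_test) / (AUC_ref/D_ref)
      = (205.4/50) / (209.8/50)
      = 4.108 / 4.196 = 0.9790 = 97.90%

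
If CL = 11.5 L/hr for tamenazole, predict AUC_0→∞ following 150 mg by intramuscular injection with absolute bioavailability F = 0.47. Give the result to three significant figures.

AUC_0→∞ = F × Dose / CL
        = 0.47 × 150 / 11.5 = 6.13043 mg/L·hr

AUC = 6.13 mg/L·hr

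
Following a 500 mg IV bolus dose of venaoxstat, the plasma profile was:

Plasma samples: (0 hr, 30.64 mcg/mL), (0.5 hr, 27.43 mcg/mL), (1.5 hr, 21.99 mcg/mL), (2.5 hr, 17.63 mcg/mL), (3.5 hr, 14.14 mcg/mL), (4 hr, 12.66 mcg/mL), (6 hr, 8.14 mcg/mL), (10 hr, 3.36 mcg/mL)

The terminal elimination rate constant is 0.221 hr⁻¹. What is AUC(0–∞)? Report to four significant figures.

AUC = 140.6 mcg/mL·hr

Trapezoidal AUC_0→10:
  [0→0.5]: (30.64+27.43)/2 × 0.5 = 14.5175
  [0.5→1.5]: (27.43+21.99)/2 × 1 = 24.71
  [1.5→2.5]: (21.99+17.63)/2 × 1 = 19.81
  [2.5→3.5]: (17.63+14.14)/2 × 1 = 15.885
  [3.5→4]: (14.14+12.66)/2 × 0.5 = 6.7
  [4→6]: (12.66+8.14)/2 × 2 = 20.8
  [6→10]: (8.14+3.36)/2 × 4 = 23.0
  Sum = 125.4225 mcg/mL·hr
Extrapolated tail: C_last / k_e = 3.36 / 0.221 = 15.204
AUC_0→∞ = 125.4225 + 15.204 = 140.6265 mcg/mL·hr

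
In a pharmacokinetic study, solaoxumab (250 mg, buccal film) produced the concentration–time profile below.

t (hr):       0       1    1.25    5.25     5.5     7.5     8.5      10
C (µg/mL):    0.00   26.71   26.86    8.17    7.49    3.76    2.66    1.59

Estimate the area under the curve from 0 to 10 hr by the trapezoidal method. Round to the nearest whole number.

Trapezoidal AUC_0→10:
  [0→1]: (0.00+26.71)/2 × 1 = 13.355
  [1→1.25]: (26.71+26.86)/2 × 0.25 = 6.69625
  [1.25→5.25]: (26.86+8.17)/2 × 4 = 70.06
  [5.25→5.5]: (8.17+7.49)/2 × 0.25 = 1.9575
  [5.5→7.5]: (7.49+3.76)/2 × 2 = 11.25
  [7.5→8.5]: (3.76+2.66)/2 × 1 = 3.21
  [8.5→10]: (2.66+1.59)/2 × 1.5 = 3.1875
  Sum = 109.71625 µg/mL·hr

AUC = 110 µg/mL·hr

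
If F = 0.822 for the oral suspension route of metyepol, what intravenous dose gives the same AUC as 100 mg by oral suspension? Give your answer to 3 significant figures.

Systemic exposure from an extravascular dose = F × D_ev, so the equivalent IV dose is F × D_ev.
D_iv = F × D_ev = 0.822 × 100 = 82.2 mg

D_iv = 82.2 mg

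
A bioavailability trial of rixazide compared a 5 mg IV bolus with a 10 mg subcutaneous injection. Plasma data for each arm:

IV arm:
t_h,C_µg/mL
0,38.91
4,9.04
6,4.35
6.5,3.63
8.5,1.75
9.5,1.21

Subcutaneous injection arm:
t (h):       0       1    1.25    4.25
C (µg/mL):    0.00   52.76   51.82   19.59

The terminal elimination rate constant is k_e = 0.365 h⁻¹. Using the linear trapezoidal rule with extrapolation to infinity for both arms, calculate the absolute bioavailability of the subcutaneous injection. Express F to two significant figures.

F = 0.82

Trapezoidal AUC_0→9.5 (IV):
  [0→4]: (38.91+9.04)/2 × 4 = 95.9
  [4→6]: (9.04+4.35)/2 × 2 = 13.39
  [6→6.5]: (4.35+3.63)/2 × 0.5 = 1.995
  [6.5→8.5]: (3.63+1.75)/2 × 2 = 5.38
  [8.5→9.5]: (1.75+1.21)/2 × 1 = 1.48
  Sum = 118.145 µg/mL·h
IV tail: 1.21/0.365 = 3.315; AUC_iv,0→∞ = 118.145 + 3.315 = 121.46 µg/mL·h
Trapezoidal AUC_0→4.25 (subcutaneous injection):
  [0→1]: (0.00+52.76)/2 × 1 = 26.38
  [1→1.25]: (52.76+51.82)/2 × 0.25 = 13.0725
  [1.25→4.25]: (51.82+19.59)/2 × 3 = 107.115
  Sum = 146.5675 µg/mL·h
subcutaneous injection tail: 19.59/0.365 = 53.671; AUC_ev,0→∞ = 146.5675 + 53.671 = 200.2385 µg/mL·h
F = (AUC_ev/D_ev)/(AUC_iv/D_iv) = (200.2385/10)/(121.46/5) = 20.02385/24.292 = 0.8243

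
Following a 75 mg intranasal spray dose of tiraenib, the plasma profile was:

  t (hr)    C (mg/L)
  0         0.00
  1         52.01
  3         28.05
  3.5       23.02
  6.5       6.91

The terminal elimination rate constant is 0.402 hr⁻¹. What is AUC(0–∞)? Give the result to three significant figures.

AUC = 181 mg/L·hr

Trapezoidal AUC_0→6.5:
  [0→1]: (0.00+52.01)/2 × 1 = 26.005
  [1→3]: (52.01+28.05)/2 × 2 = 80.06
  [3→3.5]: (28.05+23.02)/2 × 0.5 = 12.7675
  [3.5→6.5]: (23.02+6.91)/2 × 3 = 44.895
  Sum = 163.7275 mg/L·hr
Extrapolated tail: C_last / k_e = 6.91 / 0.402 = 17.189
AUC_0→∞ = 163.7275 + 17.189 = 180.9165 mg/L·hr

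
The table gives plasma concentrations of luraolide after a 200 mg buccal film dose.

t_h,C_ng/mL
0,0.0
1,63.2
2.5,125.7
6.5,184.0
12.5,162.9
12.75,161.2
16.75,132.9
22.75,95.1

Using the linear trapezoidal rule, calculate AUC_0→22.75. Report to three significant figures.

AUC = 3150 ng/mL·h

Trapezoidal AUC_0→22.75:
  [0→1]: (0.0+63.2)/2 × 1 = 31.6
  [1→2.5]: (63.2+125.7)/2 × 1.5 = 141.675
  [2.5→6.5]: (125.7+184.0)/2 × 4 = 619.4
  [6.5→12.5]: (184.0+162.9)/2 × 6 = 1040.7
  [12.5→12.75]: (162.9+161.2)/2 × 0.25 = 40.5125
  [12.75→16.75]: (161.2+132.9)/2 × 4 = 588.2
  [16.75→22.75]: (132.9+95.1)/2 × 6 = 684.0
  Sum = 3146.0875 ng/mL·h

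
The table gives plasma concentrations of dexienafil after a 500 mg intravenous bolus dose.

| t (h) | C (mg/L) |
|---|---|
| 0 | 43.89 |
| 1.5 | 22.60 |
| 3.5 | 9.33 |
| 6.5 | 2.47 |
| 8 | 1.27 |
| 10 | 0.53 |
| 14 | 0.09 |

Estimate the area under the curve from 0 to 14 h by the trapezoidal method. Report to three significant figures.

Trapezoidal AUC_0→14:
  [0→1.5]: (43.89+22.60)/2 × 1.5 = 49.8675
  [1.5→3.5]: (22.60+9.33)/2 × 2 = 31.93
  [3.5→6.5]: (9.33+2.47)/2 × 3 = 17.7
  [6.5→8]: (2.47+1.27)/2 × 1.5 = 2.805
  [8→10]: (1.27+0.53)/2 × 2 = 1.8
  [10→14]: (0.53+0.09)/2 × 4 = 1.24
  Sum = 105.3425 mg/L·h

AUC = 105 mg/L·h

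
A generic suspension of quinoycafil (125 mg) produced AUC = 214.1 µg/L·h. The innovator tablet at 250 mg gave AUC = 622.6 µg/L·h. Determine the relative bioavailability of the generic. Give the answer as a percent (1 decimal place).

F_rel = 68.8%

F_rel = (AUC_test/D_test) / (AUC_ref/D_ref)
      = (214.1/125) / (622.6/250)
      = 1.7128 / 2.4904 = 0.6878 = 68.78%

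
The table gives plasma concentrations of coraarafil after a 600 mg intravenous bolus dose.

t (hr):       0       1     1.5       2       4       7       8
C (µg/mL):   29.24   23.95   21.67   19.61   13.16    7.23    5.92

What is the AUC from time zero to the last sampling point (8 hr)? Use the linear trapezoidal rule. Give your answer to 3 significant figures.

AUC = 118 µg/mL·hr

Trapezoidal AUC_0→8:
  [0→1]: (29.24+23.95)/2 × 1 = 26.595
  [1→1.5]: (23.95+21.67)/2 × 0.5 = 11.405
  [1.5→2]: (21.67+19.61)/2 × 0.5 = 10.32
  [2→4]: (19.61+13.16)/2 × 2 = 32.77
  [4→7]: (13.16+7.23)/2 × 3 = 30.585
  [7→8]: (7.23+5.92)/2 × 1 = 6.575
  Sum = 118.25 µg/mL·hr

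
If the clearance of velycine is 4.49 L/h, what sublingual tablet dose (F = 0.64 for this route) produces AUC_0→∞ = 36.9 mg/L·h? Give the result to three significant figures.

Dose = CL × AUC_0→∞ / F
     = 4.49 × 36.9 / 0.64 = 258.877 mg

Dose = 259 mg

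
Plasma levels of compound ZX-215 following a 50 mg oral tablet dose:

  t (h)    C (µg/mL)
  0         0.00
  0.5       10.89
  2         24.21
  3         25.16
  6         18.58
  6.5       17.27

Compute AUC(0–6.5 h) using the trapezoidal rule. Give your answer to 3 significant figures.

AUC = 128 µg/mL·h

Trapezoidal AUC_0→6.5:
  [0→0.5]: (0.00+10.89)/2 × 0.5 = 2.7225
  [0.5→2]: (10.89+24.21)/2 × 1.5 = 26.325
  [2→3]: (24.21+25.16)/2 × 1 = 24.685
  [3→6]: (25.16+18.58)/2 × 3 = 65.61
  [6→6.5]: (18.58+17.27)/2 × 0.5 = 8.9625
  Sum = 128.305 µg/mL·h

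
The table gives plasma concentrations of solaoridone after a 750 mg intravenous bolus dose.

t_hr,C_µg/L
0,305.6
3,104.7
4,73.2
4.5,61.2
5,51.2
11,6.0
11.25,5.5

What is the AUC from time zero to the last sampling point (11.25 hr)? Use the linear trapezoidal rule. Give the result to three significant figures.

Trapezoidal AUC_0→11.25:
  [0→3]: (305.6+104.7)/2 × 3 = 615.45
  [3→4]: (104.7+73.2)/2 × 1 = 88.95
  [4→4.5]: (73.2+61.2)/2 × 0.5 = 33.6
  [4.5→5]: (61.2+51.2)/2 × 0.5 = 28.1
  [5→11]: (51.2+6.0)/2 × 6 = 171.6
  [11→11.25]: (6.0+5.5)/2 × 0.25 = 1.4375
  Sum = 939.1375 µg/L·hr

AUC = 939 µg/L·hr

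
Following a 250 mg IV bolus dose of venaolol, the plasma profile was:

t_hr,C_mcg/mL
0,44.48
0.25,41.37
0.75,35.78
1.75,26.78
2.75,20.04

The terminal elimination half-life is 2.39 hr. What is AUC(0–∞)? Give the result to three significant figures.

AUC = 154 mcg/mL·hr

Trapezoidal AUC_0→2.75:
  [0→0.25]: (44.48+41.37)/2 × 0.25 = 10.73125
  [0.25→0.75]: (41.37+35.78)/2 × 0.5 = 19.2875
  [0.75→1.75]: (35.78+26.78)/2 × 1 = 31.28
  [1.75→2.75]: (26.78+20.04)/2 × 1 = 23.41
  Sum = 84.70875 mcg/mL·hr
k_e = ln2 / t½ = 0.693147 / 2.39 = 0.2900 hr^-1
Extrapolated tail: C_last / k_e = 20.04 / 0.29 = 69.103
AUC_0→∞ = 84.70875 + 69.103 = 153.81175 mcg/mL·hr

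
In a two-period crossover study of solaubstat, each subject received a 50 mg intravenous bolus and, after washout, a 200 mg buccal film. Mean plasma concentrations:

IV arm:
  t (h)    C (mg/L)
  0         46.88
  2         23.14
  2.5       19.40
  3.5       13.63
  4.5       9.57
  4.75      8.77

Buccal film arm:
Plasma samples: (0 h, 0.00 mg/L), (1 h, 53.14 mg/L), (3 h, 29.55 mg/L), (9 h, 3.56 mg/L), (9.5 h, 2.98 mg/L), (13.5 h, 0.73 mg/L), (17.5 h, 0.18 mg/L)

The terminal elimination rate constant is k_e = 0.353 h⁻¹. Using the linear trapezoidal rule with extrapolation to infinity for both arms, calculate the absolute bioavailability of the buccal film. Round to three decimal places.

Trapezoidal AUC_0→4.75 (IV):
  [0→2]: (46.88+23.14)/2 × 2 = 70.02
  [2→2.5]: (23.14+19.40)/2 × 0.5 = 10.635
  [2.5→3.5]: (19.40+13.63)/2 × 1 = 16.515
  [3.5→4.5]: (13.63+9.57)/2 × 1 = 11.6
  [4.5→4.75]: (9.57+8.77)/2 × 0.25 = 2.2925
  Sum = 111.0625 mg/L·h
IV tail: 8.77/0.353 = 24.844; AUC_iv,0→∞ = 111.0625 + 24.844 = 135.9065 mg/L·h
Trapezoidal AUC_0→17.5 (buccal film):
  [0→1]: (0.00+53.14)/2 × 1 = 26.57
  [1→3]: (53.14+29.55)/2 × 2 = 82.69
  [3→9]: (29.55+3.56)/2 × 6 = 99.33
  [9→9.5]: (3.56+2.98)/2 × 0.5 = 1.635
  [9.5→13.5]: (2.98+0.73)/2 × 4 = 7.42
  [13.5→17.5]: (0.73+0.18)/2 × 4 = 1.82
  Sum = 219.465 mg/L·h
buccal film tail: 0.18/0.353 = 0.510; AUC_ev,0→∞ = 219.465 + 0.510 = 219.975 mg/L·h
F = (AUC_ev/D_ev)/(AUC_iv/D_iv) = (219.975/200)/(135.9065/50) = 1.099875/2.71813 = 0.4046

F = 0.405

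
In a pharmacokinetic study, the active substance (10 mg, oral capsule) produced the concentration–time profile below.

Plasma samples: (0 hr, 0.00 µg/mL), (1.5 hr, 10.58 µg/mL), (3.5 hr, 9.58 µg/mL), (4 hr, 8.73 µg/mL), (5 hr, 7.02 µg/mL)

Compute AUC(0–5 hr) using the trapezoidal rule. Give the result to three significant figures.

Trapezoidal AUC_0→5:
  [0→1.5]: (0.00+10.58)/2 × 1.5 = 7.935
  [1.5→3.5]: (10.58+9.58)/2 × 2 = 20.16
  [3.5→4]: (9.58+8.73)/2 × 0.5 = 4.5775
  [4→5]: (8.73+7.02)/2 × 1 = 7.875
  Sum = 40.5475 µg/mL·hr

AUC = 40.5 µg/mL·hr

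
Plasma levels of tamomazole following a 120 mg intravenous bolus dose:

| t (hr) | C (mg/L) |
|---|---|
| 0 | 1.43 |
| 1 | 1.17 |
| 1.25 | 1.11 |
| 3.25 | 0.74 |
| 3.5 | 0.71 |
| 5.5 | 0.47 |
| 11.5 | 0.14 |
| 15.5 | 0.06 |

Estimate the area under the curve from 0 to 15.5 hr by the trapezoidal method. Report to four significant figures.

AUC = 7.026 mg/L·hr

Trapezoidal AUC_0→15.5:
  [0→1]: (1.43+1.17)/2 × 1 = 1.3
  [1→1.25]: (1.17+1.11)/2 × 0.25 = 0.285
  [1.25→3.25]: (1.11+0.74)/2 × 2 = 1.85
  [3.25→3.5]: (0.74+0.71)/2 × 0.25 = 0.18125
  [3.5→5.5]: (0.71+0.47)/2 × 2 = 1.18
  [5.5→11.5]: (0.47+0.14)/2 × 6 = 1.83
  [11.5→15.5]: (0.14+0.06)/2 × 4 = 0.4
  Sum = 7.02625 mg/L·hr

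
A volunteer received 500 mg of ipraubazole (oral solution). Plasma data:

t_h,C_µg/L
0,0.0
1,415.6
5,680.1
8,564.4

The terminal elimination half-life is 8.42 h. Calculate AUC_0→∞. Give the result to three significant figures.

AUC = 11100 µg/L·h

Trapezoidal AUC_0→8:
  [0→1]: (0.0+415.6)/2 × 1 = 207.8
  [1→5]: (415.6+680.1)/2 × 4 = 2191.4
  [5→8]: (680.1+564.4)/2 × 3 = 1866.75
  Sum = 4265.95 µg/L·h
k_e = ln2 / t½ = 0.693147 / 8.42 = 0.0823 h^-1
Extrapolated tail: C_last / k_e = 564.4 / 0.0823 = 6857.837
AUC_0→∞ = 4265.95 + 6857.837 = 11123.787 µg/L·h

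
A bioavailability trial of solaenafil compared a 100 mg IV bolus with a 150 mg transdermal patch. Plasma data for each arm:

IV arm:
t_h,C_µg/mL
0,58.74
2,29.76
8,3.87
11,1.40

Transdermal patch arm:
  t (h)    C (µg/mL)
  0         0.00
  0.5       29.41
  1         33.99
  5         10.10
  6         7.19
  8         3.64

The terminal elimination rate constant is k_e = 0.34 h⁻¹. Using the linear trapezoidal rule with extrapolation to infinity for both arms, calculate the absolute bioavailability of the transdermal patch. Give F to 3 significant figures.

Trapezoidal AUC_0→11 (IV):
  [0→2]: (58.74+29.76)/2 × 2 = 88.5
  [2→8]: (29.76+3.87)/2 × 6 = 100.89
  [8→11]: (3.87+1.40)/2 × 3 = 7.905
  Sum = 197.295 µg/mL·h
IV tail: 1.40/0.34 = 4.118; AUC_iv,0→∞ = 197.295 + 4.118 = 201.413 µg/mL·h
Trapezoidal AUC_0→8 (transdermal patch):
  [0→0.5]: (0.00+29.41)/2 × 0.5 = 7.3525
  [0.5→1]: (29.41+33.99)/2 × 0.5 = 15.85
  [1→5]: (33.99+10.10)/2 × 4 = 88.18
  [5→6]: (10.10+7.19)/2 × 1 = 8.645
  [6→8]: (7.19+3.64)/2 × 2 = 10.83
  Sum = 130.8575 µg/mL·h
transdermal patch tail: 3.64/0.34 = 10.706; AUC_ev,0→∞ = 130.8575 + 10.706 = 141.5635 µg/mL·h
F = (AUC_ev/D_ev)/(AUC_iv/D_iv) = (141.5635/150)/(201.413/100) = 0.943757/2.01413 = 0.4686

F = 0.469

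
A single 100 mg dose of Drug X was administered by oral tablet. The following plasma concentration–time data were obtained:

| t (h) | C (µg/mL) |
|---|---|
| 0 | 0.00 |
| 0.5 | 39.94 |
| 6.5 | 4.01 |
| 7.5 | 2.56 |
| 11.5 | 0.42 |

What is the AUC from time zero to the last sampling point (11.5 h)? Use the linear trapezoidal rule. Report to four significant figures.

AUC = 151.1 µg/mL·h

Trapezoidal AUC_0→11.5:
  [0→0.5]: (0.00+39.94)/2 × 0.5 = 9.985
  [0.5→6.5]: (39.94+4.01)/2 × 6 = 131.85
  [6.5→7.5]: (4.01+2.56)/2 × 1 = 3.285
  [7.5→11.5]: (2.56+0.42)/2 × 4 = 5.96
  Sum = 151.08 µg/mL·h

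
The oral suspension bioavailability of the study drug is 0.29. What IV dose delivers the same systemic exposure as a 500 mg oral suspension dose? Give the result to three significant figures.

D_iv = 145 mg

Systemic exposure from an extravascular dose = F × D_ev, so the equivalent IV dose is F × D_ev.
D_iv = F × D_ev = 0.29 × 500 = 145 mg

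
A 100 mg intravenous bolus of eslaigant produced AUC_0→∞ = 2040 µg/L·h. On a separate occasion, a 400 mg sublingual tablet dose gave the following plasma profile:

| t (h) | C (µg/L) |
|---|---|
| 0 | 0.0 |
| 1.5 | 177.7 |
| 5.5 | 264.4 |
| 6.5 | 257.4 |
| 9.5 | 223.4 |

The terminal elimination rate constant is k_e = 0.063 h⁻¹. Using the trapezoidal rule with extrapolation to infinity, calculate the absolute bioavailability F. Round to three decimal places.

F = 0.680

Trapezoidal AUC_0→9.5 (sublingual tablet):
  [0→1.5]: (0.0+177.7)/2 × 1.5 = 133.275
  [1.5→5.5]: (177.7+264.4)/2 × 4 = 884.2
  [5.5→6.5]: (264.4+257.4)/2 × 1 = 260.9
  [6.5→9.5]: (257.4+223.4)/2 × 3 = 721.2
  Sum = 1999.575 µg/L·h
Tail: C_last/k_e = 223.4/0.063 = 3546.032
AUC_0→∞ (sublingual tablet) = 1999.575 + 3546.032 = 5545.607 µg/L·h
F = (AUC_ev/D_ev)/(AUC_iv/D_iv) = (5545.607/400)/(2040/100) = 13.864/20.4 = 0.6796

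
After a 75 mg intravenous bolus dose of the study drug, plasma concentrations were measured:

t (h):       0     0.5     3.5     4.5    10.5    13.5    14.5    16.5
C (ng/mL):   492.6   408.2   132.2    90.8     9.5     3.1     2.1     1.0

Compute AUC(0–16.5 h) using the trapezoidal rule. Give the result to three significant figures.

AUC = 1470 ng/mL·h

Trapezoidal AUC_0→16.5:
  [0→0.5]: (492.6+408.2)/2 × 0.5 = 225.2
  [0.5→3.5]: (408.2+132.2)/2 × 3 = 810.6
  [3.5→4.5]: (132.2+90.8)/2 × 1 = 111.5
  [4.5→10.5]: (90.8+9.5)/2 × 6 = 300.9
  [10.5→13.5]: (9.5+3.1)/2 × 3 = 18.9
  [13.5→14.5]: (3.1+2.1)/2 × 1 = 2.6
  [14.5→16.5]: (2.1+1.0)/2 × 2 = 3.1
  Sum = 1472.8 ng/mL·h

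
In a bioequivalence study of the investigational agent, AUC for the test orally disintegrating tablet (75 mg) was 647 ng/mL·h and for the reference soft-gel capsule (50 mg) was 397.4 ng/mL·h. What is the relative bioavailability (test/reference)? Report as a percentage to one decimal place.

F_rel = (AUC_test/D_test) / (AUC_ref/D_ref)
      = (647/75) / (397.4/50)
      = 8.62667 / 7.948 = 1.0854 = 108.54%

F_rel = 108.5%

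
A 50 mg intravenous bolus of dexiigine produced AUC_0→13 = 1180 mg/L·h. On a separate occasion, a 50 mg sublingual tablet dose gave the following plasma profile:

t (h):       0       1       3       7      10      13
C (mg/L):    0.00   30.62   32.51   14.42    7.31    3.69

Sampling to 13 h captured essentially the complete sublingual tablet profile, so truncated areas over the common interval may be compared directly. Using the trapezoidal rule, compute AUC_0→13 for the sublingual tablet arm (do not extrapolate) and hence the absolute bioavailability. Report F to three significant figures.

Trapezoidal AUC_0→13 (sublingual tablet):
  [0→1]: (0.00+30.62)/2 × 1 = 15.31
  [1→3]: (30.62+32.51)/2 × 2 = 63.13
  [3→7]: (32.51+14.42)/2 × 4 = 93.86
  [7→10]: (14.42+7.31)/2 × 3 = 32.595
  [10→13]: (7.31+3.69)/2 × 3 = 16.5
  Sum = 221.395 mg/L·h
F = (AUC_ev/D_ev)/(AUC_iv/D_iv) = (221.395/50)/(1180/50) = 4.4279/23.6 = 0.1876

F = 0.188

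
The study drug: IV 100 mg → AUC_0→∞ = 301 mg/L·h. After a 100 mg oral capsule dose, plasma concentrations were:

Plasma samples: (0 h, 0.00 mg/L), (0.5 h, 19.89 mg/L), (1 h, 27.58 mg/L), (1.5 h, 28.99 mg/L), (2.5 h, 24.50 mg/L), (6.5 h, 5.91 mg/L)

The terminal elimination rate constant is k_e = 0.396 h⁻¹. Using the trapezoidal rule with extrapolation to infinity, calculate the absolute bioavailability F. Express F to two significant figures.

Trapezoidal AUC_0→6.5 (oral capsule):
  [0→0.5]: (0.00+19.89)/2 × 0.5 = 4.9725
  [0.5→1]: (19.89+27.58)/2 × 0.5 = 11.8675
  [1→1.5]: (27.58+28.99)/2 × 0.5 = 14.1425
  [1.5→2.5]: (28.99+24.50)/2 × 1 = 26.745
  [2.5→6.5]: (24.50+5.91)/2 × 4 = 60.82
  Sum = 118.5475 mg/L·h
Tail: C_last/k_e = 5.91/0.396 = 14.924
AUC_0→∞ (oral capsule) = 118.5475 + 14.924 = 133.4715 mg/L·h
F = (AUC_ev/D_ev)/(AUC_iv/D_iv) = (133.4715/100)/(301/100) = 1.334715/3.01 = 0.4434

F = 0.44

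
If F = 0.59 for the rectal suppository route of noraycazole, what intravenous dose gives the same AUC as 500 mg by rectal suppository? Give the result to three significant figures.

D_iv = 295 mg

Systemic exposure from an extravascular dose = F × D_ev, so the equivalent IV dose is F × D_ev.
D_iv = F × D_ev = 0.59 × 500 = 295 mg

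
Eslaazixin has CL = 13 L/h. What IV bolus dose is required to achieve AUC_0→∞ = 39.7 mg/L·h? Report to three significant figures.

Dose = 516 mg

Dose_iv = CL × AUC_0→∞
     = 13 × 39.7 = 516.1 mg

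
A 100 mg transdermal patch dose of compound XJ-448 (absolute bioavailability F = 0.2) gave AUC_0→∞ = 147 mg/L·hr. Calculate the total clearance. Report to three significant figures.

CL = F × Dose / AUC_0→∞
   = 0.2 × 100 / 147 = 0.136054 L/hr

CL = 0.136 L/hr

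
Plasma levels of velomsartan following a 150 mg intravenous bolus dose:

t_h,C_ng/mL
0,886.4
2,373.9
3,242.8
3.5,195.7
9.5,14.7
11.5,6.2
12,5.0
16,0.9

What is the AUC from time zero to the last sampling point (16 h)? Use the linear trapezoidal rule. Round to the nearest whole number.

Trapezoidal AUC_0→16:
  [0→2]: (886.4+373.9)/2 × 2 = 1260.3
  [2→3]: (373.9+242.8)/2 × 1 = 308.35
  [3→3.5]: (242.8+195.7)/2 × 0.5 = 109.625
  [3.5→9.5]: (195.7+14.7)/2 × 6 = 631.2
  [9.5→11.5]: (14.7+6.2)/2 × 2 = 20.9
  [11.5→12]: (6.2+5.0)/2 × 0.5 = 2.8
  [12→16]: (5.0+0.9)/2 × 4 = 11.8
  Sum = 2344.975 ng/mL·h

AUC = 2345 ng/mL·h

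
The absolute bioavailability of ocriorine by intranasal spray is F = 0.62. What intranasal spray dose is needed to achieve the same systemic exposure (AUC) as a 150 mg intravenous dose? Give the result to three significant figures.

D_intranasal = 242 mg

For equal systemic exposure: F × D_ev = D_iv
D_ev = D_iv / F = 150 / 0.62 = 241.935 mg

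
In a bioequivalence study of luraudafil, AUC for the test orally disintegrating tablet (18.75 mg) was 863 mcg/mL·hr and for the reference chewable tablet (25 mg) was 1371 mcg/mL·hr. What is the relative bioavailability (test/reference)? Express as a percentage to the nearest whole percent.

F_rel = 84%

F_rel = (AUC_test/D_test) / (AUC_ref/D_ref)
      = (863/18.75) / (1371/25)
      = 46.0267 / 54.84 = 0.8393 = 83.93%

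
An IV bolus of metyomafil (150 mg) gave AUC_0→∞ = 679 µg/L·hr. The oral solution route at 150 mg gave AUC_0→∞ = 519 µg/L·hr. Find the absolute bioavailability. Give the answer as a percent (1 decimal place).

F = (AUC_ev / D_ev) / (AUC_iv / D_iv)
  = (519/150) / (679/150)
  = 3.46 / 4.52667 = 0.7644
  = 76.44%

F = 76.4%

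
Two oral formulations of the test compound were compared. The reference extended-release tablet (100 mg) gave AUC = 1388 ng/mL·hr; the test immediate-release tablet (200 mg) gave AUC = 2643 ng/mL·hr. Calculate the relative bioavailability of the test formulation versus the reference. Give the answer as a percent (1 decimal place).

F_rel = 95.2%

F_rel = (AUC_test/D_test) / (AUC_ref/D_ref)
      = (2643/200) / (1388/100)
      = 13.215 / 13.88 = 0.9521 = 95.21%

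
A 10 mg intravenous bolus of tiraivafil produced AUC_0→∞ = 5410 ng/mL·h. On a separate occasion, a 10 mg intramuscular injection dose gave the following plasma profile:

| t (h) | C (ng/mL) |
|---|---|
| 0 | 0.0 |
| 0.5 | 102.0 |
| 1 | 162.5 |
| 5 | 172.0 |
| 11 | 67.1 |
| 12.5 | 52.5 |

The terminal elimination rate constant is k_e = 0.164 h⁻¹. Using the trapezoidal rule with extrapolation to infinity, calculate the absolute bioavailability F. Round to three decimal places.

Trapezoidal AUC_0→12.5 (intramuscular injection):
  [0→0.5]: (0.0+102.0)/2 × 0.5 = 25.5
  [0.5→1]: (102.0+162.5)/2 × 0.5 = 66.125
  [1→5]: (162.5+172.0)/2 × 4 = 669.0
  [5→11]: (172.0+67.1)/2 × 6 = 717.3
  [11→12.5]: (67.1+52.5)/2 × 1.5 = 89.7
  Sum = 1567.625 ng/mL·h
Tail: C_last/k_e = 52.5/0.164 = 320.122
AUC_0→∞ (intramuscular injection) = 1567.625 + 320.122 = 1887.747 ng/mL·h
F = (AUC_ev/D_ev)/(AUC_iv/D_iv) = (1887.747/10)/(5410/10) = 188.7747/541 = 0.3489

F = 0.349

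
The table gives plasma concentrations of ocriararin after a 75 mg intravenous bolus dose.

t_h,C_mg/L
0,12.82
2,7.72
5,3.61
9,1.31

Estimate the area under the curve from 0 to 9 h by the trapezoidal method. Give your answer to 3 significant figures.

Trapezoidal AUC_0→9:
  [0→2]: (12.82+7.72)/2 × 2 = 20.54
  [2→5]: (7.72+3.61)/2 × 3 = 16.995
  [5→9]: (3.61+1.31)/2 × 4 = 9.84
  Sum = 47.375 mg/L·h

AUC = 47.4 mg/L·h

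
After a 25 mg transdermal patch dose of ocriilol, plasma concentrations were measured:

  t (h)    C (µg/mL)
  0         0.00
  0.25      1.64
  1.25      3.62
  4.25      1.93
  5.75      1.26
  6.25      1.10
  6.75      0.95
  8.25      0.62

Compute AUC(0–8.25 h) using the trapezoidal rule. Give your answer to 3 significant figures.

AUC = 15.8 µg/mL·h

Trapezoidal AUC_0→8.25:
  [0→0.25]: (0.00+1.64)/2 × 0.25 = 0.205
  [0.25→1.25]: (1.64+3.62)/2 × 1 = 2.63
  [1.25→4.25]: (3.62+1.93)/2 × 3 = 8.325
  [4.25→5.75]: (1.93+1.26)/2 × 1.5 = 2.3925
  [5.75→6.25]: (1.26+1.10)/2 × 0.5 = 0.59
  [6.25→6.75]: (1.10+0.95)/2 × 0.5 = 0.5125
  [6.75→8.25]: (0.95+0.62)/2 × 1.5 = 1.1775
  Sum = 15.8325 µg/mL·h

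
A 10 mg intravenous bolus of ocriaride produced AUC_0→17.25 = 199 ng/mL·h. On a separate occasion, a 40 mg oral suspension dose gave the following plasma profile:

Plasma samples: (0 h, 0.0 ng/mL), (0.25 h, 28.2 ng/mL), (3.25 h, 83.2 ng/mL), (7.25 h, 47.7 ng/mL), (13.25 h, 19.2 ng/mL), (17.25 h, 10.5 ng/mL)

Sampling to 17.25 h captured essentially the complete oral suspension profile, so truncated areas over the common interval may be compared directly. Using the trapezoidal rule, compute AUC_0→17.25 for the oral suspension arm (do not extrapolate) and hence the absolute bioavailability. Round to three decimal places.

Trapezoidal AUC_0→17.25 (oral suspension):
  [0→0.25]: (0.0+28.2)/2 × 0.25 = 3.525
  [0.25→3.25]: (28.2+83.2)/2 × 3 = 167.1
  [3.25→7.25]: (83.2+47.7)/2 × 4 = 261.8
  [7.25→13.25]: (47.7+19.2)/2 × 6 = 200.7
  [13.25→17.25]: (19.2+10.5)/2 × 4 = 59.4
  Sum = 692.525 ng/mL·h
F = (AUC_ev/D_ev)/(AUC_iv/D_iv) = (692.525/40)/(199/10) = 17.313125/19.9 = 0.8700

F = 0.870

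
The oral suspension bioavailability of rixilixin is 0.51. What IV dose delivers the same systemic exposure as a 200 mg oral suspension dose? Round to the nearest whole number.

D_iv = 102 mg

Systemic exposure from an extravascular dose = F × D_ev, so the equivalent IV dose is F × D_ev.
D_iv = F × D_ev = 0.51 × 200 = 102 mg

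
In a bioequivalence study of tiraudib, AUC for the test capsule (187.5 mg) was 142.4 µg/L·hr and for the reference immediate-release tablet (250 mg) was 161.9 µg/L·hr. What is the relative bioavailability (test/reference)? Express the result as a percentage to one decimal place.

F_rel = 117.3%

F_rel = (AUC_test/D_test) / (AUC_ref/D_ref)
      = (142.4/187.5) / (161.9/250)
      = 0.759467 / 0.6476 = 1.1727 = 117.27%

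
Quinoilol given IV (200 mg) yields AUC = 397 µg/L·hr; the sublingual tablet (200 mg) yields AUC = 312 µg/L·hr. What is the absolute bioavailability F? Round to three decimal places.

F = 0.786

F = (AUC_ev / D_ev) / (AUC_iv / D_iv)
  = (312/200) / (397/200)
  = 1.56 / 1.985 = 0.7859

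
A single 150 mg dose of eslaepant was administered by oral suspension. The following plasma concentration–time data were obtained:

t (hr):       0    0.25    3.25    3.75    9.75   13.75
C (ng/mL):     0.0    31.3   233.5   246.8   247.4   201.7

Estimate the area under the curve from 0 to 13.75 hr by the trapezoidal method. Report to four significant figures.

Trapezoidal AUC_0→13.75:
  [0→0.25]: (0.0+31.3)/2 × 0.25 = 3.9125
  [0.25→3.25]: (31.3+233.5)/2 × 3 = 397.2
  [3.25→3.75]: (233.5+246.8)/2 × 0.5 = 120.075
  [3.75→9.75]: (246.8+247.4)/2 × 6 = 1482.6
  [9.75→13.75]: (247.4+201.7)/2 × 4 = 898.2
  Sum = 2901.9875 ng/mL·hr

AUC = 2902 ng/mL·hr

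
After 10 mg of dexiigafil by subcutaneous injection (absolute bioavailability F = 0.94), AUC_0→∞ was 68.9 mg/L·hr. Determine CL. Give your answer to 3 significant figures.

CL = 0.136 L/hr

CL = F × Dose / AUC_0→∞
   = 0.94 × 10 / 68.9 = 0.13643 L/hr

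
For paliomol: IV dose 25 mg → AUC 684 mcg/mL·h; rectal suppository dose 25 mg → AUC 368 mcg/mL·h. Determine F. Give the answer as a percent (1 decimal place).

F = 53.8%

F = (AUC_ev / D_ev) / (AUC_iv / D_iv)
  = (368/25) / (684/25)
  = 14.72 / 27.36 = 0.5380
  = 53.80%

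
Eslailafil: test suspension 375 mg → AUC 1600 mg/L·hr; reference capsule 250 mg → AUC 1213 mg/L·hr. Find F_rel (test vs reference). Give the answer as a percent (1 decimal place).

F_rel = 87.9%

F_rel = (AUC_test/D_test) / (AUC_ref/D_ref)
      = (1600/375) / (1213/250)
      = 4.26667 / 4.852 = 0.8794 = 87.94%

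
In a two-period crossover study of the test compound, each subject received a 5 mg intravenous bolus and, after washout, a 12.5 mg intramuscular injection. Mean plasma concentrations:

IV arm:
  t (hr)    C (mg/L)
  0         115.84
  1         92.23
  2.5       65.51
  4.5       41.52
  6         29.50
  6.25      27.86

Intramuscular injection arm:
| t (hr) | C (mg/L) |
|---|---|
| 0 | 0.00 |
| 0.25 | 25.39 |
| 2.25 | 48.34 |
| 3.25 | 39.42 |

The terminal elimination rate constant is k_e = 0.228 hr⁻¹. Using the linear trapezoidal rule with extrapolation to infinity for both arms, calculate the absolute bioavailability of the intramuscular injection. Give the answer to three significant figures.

Trapezoidal AUC_0→6.25 (IV):
  [0→1]: (115.84+92.23)/2 × 1 = 104.035
  [1→2.5]: (92.23+65.51)/2 × 1.5 = 118.305
  [2.5→4.5]: (65.51+41.52)/2 × 2 = 107.03
  [4.5→6]: (41.52+29.50)/2 × 1.5 = 53.265
  [6→6.25]: (29.50+27.86)/2 × 0.25 = 7.17
  Sum = 389.805 mg/L·hr
IV tail: 27.86/0.228 = 122.193; AUC_iv,0→∞ = 389.805 + 122.193 = 511.998 mg/L·hr
Trapezoidal AUC_0→3.25 (intramuscular injection):
  [0→0.25]: (0.00+25.39)/2 × 0.25 = 3.17375
  [0.25→2.25]: (25.39+48.34)/2 × 2 = 73.73
  [2.25→3.25]: (48.34+39.42)/2 × 1 = 43.88
  Sum = 120.78375 mg/L·hr
intramuscular injection tail: 39.42/0.228 = 172.895; AUC_ev,0→∞ = 120.78375 + 172.895 = 293.67875 mg/L·hr
F = (AUC_ev/D_ev)/(AUC_iv/D_iv) = (293.67875/12.5)/(511.998/5) = 23.4943/102.3996 = 0.2294

F = 0.229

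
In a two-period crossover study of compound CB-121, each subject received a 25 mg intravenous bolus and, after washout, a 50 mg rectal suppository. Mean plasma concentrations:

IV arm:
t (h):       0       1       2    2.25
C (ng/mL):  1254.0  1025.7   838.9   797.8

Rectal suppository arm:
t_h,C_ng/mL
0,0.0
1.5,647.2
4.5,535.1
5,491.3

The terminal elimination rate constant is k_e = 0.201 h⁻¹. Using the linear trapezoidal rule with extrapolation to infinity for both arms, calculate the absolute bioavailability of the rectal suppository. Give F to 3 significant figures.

Trapezoidal AUC_0→2.25 (IV):
  [0→1]: (1254.0+1025.7)/2 × 1 = 1139.85
  [1→2]: (1025.7+838.9)/2 × 1 = 932.3
  [2→2.25]: (838.9+797.8)/2 × 0.25 = 204.5875
  Sum = 2276.7375 ng/mL·h
IV tail: 797.8/0.201 = 3969.154; AUC_iv,0→∞ = 2276.7375 + 3969.154 = 6245.8915 ng/mL·h
Trapezoidal AUC_0→5 (rectal suppository):
  [0→1.5]: (0.0+647.2)/2 × 1.5 = 485.4
  [1.5→4.5]: (647.2+535.1)/2 × 3 = 1773.45
  [4.5→5]: (535.1+491.3)/2 × 0.5 = 256.6
  Sum = 2515.45 ng/mL·h
rectal suppository tail: 491.3/0.201 = 2444.279; AUC_ev,0→∞ = 2515.45 + 2444.279 = 4959.729 ng/mL·h
F = (AUC_ev/D_ev)/(AUC_iv/D_iv) = (4959.729/50)/(6245.8915/25) = 99.19458/249.83566 = 0.3970

F = 0.397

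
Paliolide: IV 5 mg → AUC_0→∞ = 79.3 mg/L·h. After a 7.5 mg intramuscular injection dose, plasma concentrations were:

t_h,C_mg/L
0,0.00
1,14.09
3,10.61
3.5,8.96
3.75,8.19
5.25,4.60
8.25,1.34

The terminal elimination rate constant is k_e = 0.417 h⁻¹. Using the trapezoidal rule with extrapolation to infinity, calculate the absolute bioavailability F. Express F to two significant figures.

F = 0.51

Trapezoidal AUC_0→8.25 (intramuscular injection):
  [0→1]: (0.00+14.09)/2 × 1 = 7.045
  [1→3]: (14.09+10.61)/2 × 2 = 24.7
  [3→3.5]: (10.61+8.96)/2 × 0.5 = 4.8925
  [3.5→3.75]: (8.96+8.19)/2 × 0.25 = 2.14375
  [3.75→5.25]: (8.19+4.60)/2 × 1.5 = 9.5925
  [5.25→8.25]: (4.60+1.34)/2 × 3 = 8.91
  Sum = 57.28375 mg/L·h
Tail: C_last/k_e = 1.34/0.417 = 3.213
AUC_0→∞ (intramuscular injection) = 57.28375 + 3.213 = 60.49675 mg/L·h
F = (AUC_ev/D_ev)/(AUC_iv/D_iv) = (60.49675/7.5)/(79.3/5) = 8.06623/15.86 = 0.5086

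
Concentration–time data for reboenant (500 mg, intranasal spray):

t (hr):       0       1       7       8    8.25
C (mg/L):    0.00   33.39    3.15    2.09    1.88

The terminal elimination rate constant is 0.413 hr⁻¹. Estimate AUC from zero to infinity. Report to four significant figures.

Trapezoidal AUC_0→8.25:
  [0→1]: (0.00+33.39)/2 × 1 = 16.695
  [1→7]: (33.39+3.15)/2 × 6 = 109.62
  [7→8]: (3.15+2.09)/2 × 1 = 2.62
  [8→8.25]: (2.09+1.88)/2 × 0.25 = 0.49625
  Sum = 129.43125 mg/L·hr
Extrapolated tail: C_last / k_e = 1.88 / 0.413 = 4.552
AUC_0→∞ = 129.43125 + 4.552 = 133.98325 mg/L·hr

AUC = 134.0 mg/L·hr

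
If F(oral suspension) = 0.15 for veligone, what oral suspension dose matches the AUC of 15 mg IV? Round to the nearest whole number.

D_oral = 100 mg

For equal systemic exposure: F × D_ev = D_iv
D_ev = D_iv / F = 15 / 0.15 = 100 mg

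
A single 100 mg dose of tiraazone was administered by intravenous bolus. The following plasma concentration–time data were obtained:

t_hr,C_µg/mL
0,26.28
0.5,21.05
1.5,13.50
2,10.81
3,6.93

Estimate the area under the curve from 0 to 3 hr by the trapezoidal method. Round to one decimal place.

Trapezoidal AUC_0→3:
  [0→0.5]: (26.28+21.05)/2 × 0.5 = 11.8325
  [0.5→1.5]: (21.05+13.50)/2 × 1 = 17.275
  [1.5→2]: (13.50+10.81)/2 × 0.5 = 6.0775
  [2→3]: (10.81+6.93)/2 × 1 = 8.87
  Sum = 44.055 µg/mL·hr

AUC = 44.1 µg/mL·hr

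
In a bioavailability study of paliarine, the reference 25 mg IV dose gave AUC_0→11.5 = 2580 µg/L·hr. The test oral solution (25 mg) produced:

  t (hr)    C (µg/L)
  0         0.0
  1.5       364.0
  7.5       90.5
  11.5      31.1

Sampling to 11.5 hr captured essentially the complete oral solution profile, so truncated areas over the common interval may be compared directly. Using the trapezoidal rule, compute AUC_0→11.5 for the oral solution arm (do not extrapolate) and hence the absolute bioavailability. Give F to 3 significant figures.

F = 0.729

Trapezoidal AUC_0→11.5 (oral solution):
  [0→1.5]: (0.0+364.0)/2 × 1.5 = 273.0
  [1.5→7.5]: (364.0+90.5)/2 × 6 = 1363.5
  [7.5→11.5]: (90.5+31.1)/2 × 4 = 243.2
  Sum = 1879.7 µg/L·hr
F = (AUC_ev/D_ev)/(AUC_iv/D_iv) = (1879.7/25)/(2580/25) = 75.188/103.2 = 0.7286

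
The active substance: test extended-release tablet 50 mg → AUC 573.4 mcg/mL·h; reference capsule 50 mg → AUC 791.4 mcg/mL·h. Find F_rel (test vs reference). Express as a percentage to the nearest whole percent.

F_rel = 72%

F_rel = (AUC_test/D_test) / (AUC_ref/D_ref)
      = (573.4/50) / (791.4/50)
      = 11.468 / 15.828 = 0.7245 = 72.45%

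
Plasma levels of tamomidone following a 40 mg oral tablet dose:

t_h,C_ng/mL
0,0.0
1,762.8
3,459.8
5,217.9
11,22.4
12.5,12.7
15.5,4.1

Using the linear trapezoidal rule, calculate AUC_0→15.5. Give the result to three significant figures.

AUC = 3050 ng/mL·h

Trapezoidal AUC_0→15.5:
  [0→1]: (0.0+762.8)/2 × 1 = 381.4
  [1→3]: (762.8+459.8)/2 × 2 = 1222.6
  [3→5]: (459.8+217.9)/2 × 2 = 677.7
  [5→11]: (217.9+22.4)/2 × 6 = 720.9
  [11→12.5]: (22.4+12.7)/2 × 1.5 = 26.325
  [12.5→15.5]: (12.7+4.1)/2 × 3 = 25.2
  Sum = 3054.125 ng/mL·h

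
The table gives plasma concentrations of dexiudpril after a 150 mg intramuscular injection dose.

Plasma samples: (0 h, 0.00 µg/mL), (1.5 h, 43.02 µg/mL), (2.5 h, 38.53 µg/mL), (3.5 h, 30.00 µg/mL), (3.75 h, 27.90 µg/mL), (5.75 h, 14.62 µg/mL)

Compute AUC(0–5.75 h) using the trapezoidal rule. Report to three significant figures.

Trapezoidal AUC_0→5.75:
  [0→1.5]: (0.00+43.02)/2 × 1.5 = 32.265
  [1.5→2.5]: (43.02+38.53)/2 × 1 = 40.775
  [2.5→3.5]: (38.53+30.00)/2 × 1 = 34.265
  [3.5→3.75]: (30.00+27.90)/2 × 0.25 = 7.2375
  [3.75→5.75]: (27.90+14.62)/2 × 2 = 42.52
  Sum = 157.0625 µg/mL·h

AUC = 157 µg/mL·h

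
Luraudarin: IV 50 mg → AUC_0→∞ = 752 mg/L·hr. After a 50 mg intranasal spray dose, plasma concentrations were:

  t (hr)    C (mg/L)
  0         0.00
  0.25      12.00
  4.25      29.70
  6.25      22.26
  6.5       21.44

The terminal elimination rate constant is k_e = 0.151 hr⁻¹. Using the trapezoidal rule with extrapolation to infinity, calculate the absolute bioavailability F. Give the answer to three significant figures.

Trapezoidal AUC_0→6.5 (intranasal spray):
  [0→0.25]: (0.00+12.00)/2 × 0.25 = 1.5
  [0.25→4.25]: (12.00+29.70)/2 × 4 = 83.4
  [4.25→6.25]: (29.70+22.26)/2 × 2 = 51.96
  [6.25→6.5]: (22.26+21.44)/2 × 0.25 = 5.4625
  Sum = 142.3225 mg/L·hr
Tail: C_last/k_e = 21.44/0.151 = 141.987
AUC_0→∞ (intranasal spray) = 142.3225 + 141.987 = 284.3095 mg/L·hr
F = (AUC_ev/D_ev)/(AUC_iv/D_iv) = (284.3095/50)/(752/50) = 5.68619/15.04 = 0.3781

F = 0.378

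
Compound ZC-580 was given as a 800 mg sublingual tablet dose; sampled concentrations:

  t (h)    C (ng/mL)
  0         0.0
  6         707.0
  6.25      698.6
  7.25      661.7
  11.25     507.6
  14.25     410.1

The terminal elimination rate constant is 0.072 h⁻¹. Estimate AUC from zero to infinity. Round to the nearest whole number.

Trapezoidal AUC_0→14.25:
  [0→6]: (0.0+707.0)/2 × 6 = 2121.0
  [6→6.25]: (707.0+698.6)/2 × 0.25 = 175.7
  [6.25→7.25]: (698.6+661.7)/2 × 1 = 680.15
  [7.25→11.25]: (661.7+507.6)/2 × 4 = 2338.6
  [11.25→14.25]: (507.6+410.1)/2 × 3 = 1376.55
  Sum = 6692.0 ng/mL·h
Extrapolated tail: C_last / k_e = 410.1 / 0.072 = 5695.833
AUC_0→∞ = 6692.0 + 5695.833 = 12387.833 ng/mL·h

AUC = 12388 ng/mL·h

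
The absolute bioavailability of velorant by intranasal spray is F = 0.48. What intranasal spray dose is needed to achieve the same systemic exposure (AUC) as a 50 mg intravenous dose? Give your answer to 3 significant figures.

For equal systemic exposure: F × D_ev = D_iv
D_ev = D_iv / F = 50 / 0.48 = 104.167 mg

D_intranasal = 104 mg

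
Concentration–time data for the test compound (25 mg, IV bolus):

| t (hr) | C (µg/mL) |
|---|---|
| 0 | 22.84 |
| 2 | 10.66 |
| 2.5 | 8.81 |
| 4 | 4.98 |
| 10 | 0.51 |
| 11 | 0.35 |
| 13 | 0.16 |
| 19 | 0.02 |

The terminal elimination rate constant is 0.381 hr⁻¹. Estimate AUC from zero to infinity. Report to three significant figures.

Trapezoidal AUC_0→19:
  [0→2]: (22.84+10.66)/2 × 2 = 33.5
  [2→2.5]: (10.66+8.81)/2 × 0.5 = 4.8675
  [2.5→4]: (8.81+4.98)/2 × 1.5 = 10.3425
  [4→10]: (4.98+0.51)/2 × 6 = 16.47
  [10→11]: (0.51+0.35)/2 × 1 = 0.43
  [11→13]: (0.35+0.16)/2 × 2 = 0.51
  [13→19]: (0.16+0.02)/2 × 6 = 0.54
  Sum = 66.66 µg/mL·hr
Extrapolated tail: C_last / k_e = 0.02 / 0.381 = 0.052
AUC_0→∞ = 66.66 + 0.052 = 66.712 µg/mL·hr

AUC = 66.7 µg/mL·hr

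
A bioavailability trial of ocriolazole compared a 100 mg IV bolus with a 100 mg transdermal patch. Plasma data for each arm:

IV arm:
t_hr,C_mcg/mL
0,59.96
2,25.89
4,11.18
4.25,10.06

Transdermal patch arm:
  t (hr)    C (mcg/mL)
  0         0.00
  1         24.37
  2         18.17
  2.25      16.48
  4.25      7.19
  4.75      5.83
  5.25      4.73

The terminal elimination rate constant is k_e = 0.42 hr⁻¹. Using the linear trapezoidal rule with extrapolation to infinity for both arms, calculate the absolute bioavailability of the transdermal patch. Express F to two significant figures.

Trapezoidal AUC_0→4.25 (IV):
  [0→2]: (59.96+25.89)/2 × 2 = 85.85
  [2→4]: (25.89+11.18)/2 × 2 = 37.07
  [4→4.25]: (11.18+10.06)/2 × 0.25 = 2.655
  Sum = 125.575 mcg/mL·hr
IV tail: 10.06/0.42 = 23.952; AUC_iv,0→∞ = 125.575 + 23.952 = 149.527 mcg/mL·hr
Trapezoidal AUC_0→5.25 (transdermal patch):
  [0→1]: (0.00+24.37)/2 × 1 = 12.185
  [1→2]: (24.37+18.17)/2 × 1 = 21.27
  [2→2.25]: (18.17+16.48)/2 × 0.25 = 4.33125
  [2.25→4.25]: (16.48+7.19)/2 × 2 = 23.67
  [4.25→4.75]: (7.19+5.83)/2 × 0.5 = 3.255
  [4.75→5.25]: (5.83+4.73)/2 × 0.5 = 2.64
  Sum = 67.35125 mcg/mL·hr
transdermal patch tail: 4.73/0.42 = 11.262; AUC_ev,0→∞ = 67.35125 + 11.262 = 78.61325 mcg/mL·hr
F = (AUC_ev/D_ev)/(AUC_iv/D_iv) = (78.61325/100)/(149.527/100) = 0.7861325/1.49527 = 0.5257

F = 0.53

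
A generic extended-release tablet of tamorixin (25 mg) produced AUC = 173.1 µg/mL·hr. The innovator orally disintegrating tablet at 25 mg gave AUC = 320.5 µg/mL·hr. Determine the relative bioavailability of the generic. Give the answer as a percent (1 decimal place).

F_rel = (AUC_test/D_test) / (AUC_ref/D_ref)
      = (173.1/25) / (320.5/25)
      = 6.924 / 12.82 = 0.5401 = 54.01%

F_rel = 54.0%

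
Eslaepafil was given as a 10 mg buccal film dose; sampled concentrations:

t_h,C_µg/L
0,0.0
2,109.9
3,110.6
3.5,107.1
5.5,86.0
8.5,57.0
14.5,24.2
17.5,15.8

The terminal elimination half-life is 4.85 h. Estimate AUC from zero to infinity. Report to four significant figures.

AUC = 1096 µg/L·h

Trapezoidal AUC_0→17.5:
  [0→2]: (0.0+109.9)/2 × 2 = 109.9
  [2→3]: (109.9+110.6)/2 × 1 = 110.25
  [3→3.5]: (110.6+107.1)/2 × 0.5 = 54.425
  [3.5→5.5]: (107.1+86.0)/2 × 2 = 193.1
  [5.5→8.5]: (86.0+57.0)/2 × 3 = 214.5
  [8.5→14.5]: (57.0+24.2)/2 × 6 = 243.6
  [14.5→17.5]: (24.2+15.8)/2 × 3 = 60.0
  Sum = 985.775 µg/L·h
k_e = ln2 / t½ = 0.693147 / 4.85 = 0.1429 h^-1
Extrapolated tail: C_last / k_e = 15.8 / 0.1429 = 110.567
AUC_0→∞ = 985.775 + 110.567 = 1096.342 µg/L·h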